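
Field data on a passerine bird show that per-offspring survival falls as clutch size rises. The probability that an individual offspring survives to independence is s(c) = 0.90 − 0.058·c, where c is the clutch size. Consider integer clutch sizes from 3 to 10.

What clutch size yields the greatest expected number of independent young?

Expected independent young = c × s(c):
  c=3: 3 × 0.726 = 2.178
  c=4: 4 × 0.668 = 2.672
  c=5: 5 × 0.610 = 3.050
  c=6: 6 × 0.552 = 3.312
  c=7: 7 × 0.494 = 3.458
  c=8: 8 × 0.436 = 3.488
  c=9: 9 × 0.378 = 3.402
  c=10: 10 × 0.320 = 3.200
Maximum at c = 8 (3.488 independent young).

8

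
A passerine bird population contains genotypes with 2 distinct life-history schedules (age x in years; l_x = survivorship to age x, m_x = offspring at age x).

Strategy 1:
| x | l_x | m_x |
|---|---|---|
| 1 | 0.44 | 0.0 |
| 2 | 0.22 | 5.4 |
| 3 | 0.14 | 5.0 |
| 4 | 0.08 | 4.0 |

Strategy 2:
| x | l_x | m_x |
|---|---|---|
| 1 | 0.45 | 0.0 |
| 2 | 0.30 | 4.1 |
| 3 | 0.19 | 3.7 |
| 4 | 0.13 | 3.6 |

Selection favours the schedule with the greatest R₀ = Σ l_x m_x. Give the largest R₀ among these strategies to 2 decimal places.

Strategy 1: R₀ = 0.44×0.0 + 0.22×5.4 + 0.14×5.0 + 0.08×4.0 = 2.2080
Strategy 2: R₀ = 0.45×0.0 + 0.30×4.1 + 0.19×3.7 + 0.13×3.6 = 2.4010
Highest R₀: strategy 2 with 2.4010.

2.40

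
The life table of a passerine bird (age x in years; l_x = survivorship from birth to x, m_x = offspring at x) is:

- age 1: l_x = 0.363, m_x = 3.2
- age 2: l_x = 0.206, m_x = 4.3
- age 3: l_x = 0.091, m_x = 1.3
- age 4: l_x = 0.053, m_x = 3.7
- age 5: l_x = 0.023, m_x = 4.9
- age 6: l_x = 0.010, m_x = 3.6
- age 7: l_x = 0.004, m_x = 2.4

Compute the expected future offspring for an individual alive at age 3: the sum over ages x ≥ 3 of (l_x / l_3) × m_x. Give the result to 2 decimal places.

5.19

l_3 = 0.091. Conditional survival from age 3 to x is l_x / l_3.
  x=3: (0.091/0.091) × 1.3 = 1.3000
  x=4: (0.053/0.091) × 3.7 = 2.1549
  x=5: (0.023/0.091) × 4.9 = 1.2385
  x=6: (0.010/0.091) × 3.6 = 0.3956
  x=7: (0.004/0.091) × 2.4 = 0.1055
Sum = 1.3000 + 2.1549 + 1.2385 + 0.3956 + 0.1055 = 5.1945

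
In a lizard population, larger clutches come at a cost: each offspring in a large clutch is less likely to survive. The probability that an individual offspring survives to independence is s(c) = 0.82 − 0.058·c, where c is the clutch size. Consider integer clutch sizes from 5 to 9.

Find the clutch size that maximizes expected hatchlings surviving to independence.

7

Expected hatchlings surviving to independence = c × s(c):
  c=5: 5 × 0.530 = 2.650
  c=6: 6 × 0.472 = 2.832
  c=7: 7 × 0.414 = 2.898
  c=8: 8 × 0.356 = 2.848
  c=9: 9 × 0.298 = 2.682
Maximum at c = 7 (2.898 hatchlings surviving to independence).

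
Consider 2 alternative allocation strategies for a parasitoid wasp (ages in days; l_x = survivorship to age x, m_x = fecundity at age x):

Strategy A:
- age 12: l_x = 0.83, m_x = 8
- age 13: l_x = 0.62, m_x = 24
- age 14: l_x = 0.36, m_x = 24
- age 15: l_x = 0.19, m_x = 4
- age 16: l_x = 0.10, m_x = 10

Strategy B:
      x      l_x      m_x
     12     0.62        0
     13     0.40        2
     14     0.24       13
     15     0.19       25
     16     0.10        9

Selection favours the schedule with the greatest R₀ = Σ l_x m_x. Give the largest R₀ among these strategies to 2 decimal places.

Strategy A: R₀ = 0.83×8 + 0.62×24 + 0.36×24 + 0.19×4 + 0.10×10 = 31.9200
Strategy B: R₀ = 0.62×0 + 0.40×2 + 0.24×13 + 0.19×25 + 0.10×9 = 9.5700
Highest R₀: strategy A with 31.9200.

31.92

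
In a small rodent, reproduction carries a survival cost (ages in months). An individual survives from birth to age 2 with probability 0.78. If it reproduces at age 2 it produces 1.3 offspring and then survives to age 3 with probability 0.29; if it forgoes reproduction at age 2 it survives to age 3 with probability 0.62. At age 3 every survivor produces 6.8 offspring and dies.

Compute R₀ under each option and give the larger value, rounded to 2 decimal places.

3.29

breed at age 2: R₀ = 0.78 × (1.3 + 0.29 × 6.8) = 0.78 × 3.2720 = 2.5522
delay to age 3: R₀ = 0.78 × (0.62 × 6.8) = 0.78 × 4.2160 = 3.2885
Higher: delay to age 3 (3.2885).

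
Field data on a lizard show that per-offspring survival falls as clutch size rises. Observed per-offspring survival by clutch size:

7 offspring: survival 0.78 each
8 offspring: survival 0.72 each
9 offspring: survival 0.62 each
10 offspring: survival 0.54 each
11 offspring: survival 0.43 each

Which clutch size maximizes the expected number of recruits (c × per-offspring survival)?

Expected recruits = c × s(c):
  c=7: 7 × 0.78 = 5.460
  c=8: 8 × 0.72 = 5.760
  c=9: 9 × 0.62 = 5.580
  c=10: 10 × 0.54 = 5.400
  c=11: 11 × 0.43 = 4.730
Maximum at c = 8 (5.760 recruits).

8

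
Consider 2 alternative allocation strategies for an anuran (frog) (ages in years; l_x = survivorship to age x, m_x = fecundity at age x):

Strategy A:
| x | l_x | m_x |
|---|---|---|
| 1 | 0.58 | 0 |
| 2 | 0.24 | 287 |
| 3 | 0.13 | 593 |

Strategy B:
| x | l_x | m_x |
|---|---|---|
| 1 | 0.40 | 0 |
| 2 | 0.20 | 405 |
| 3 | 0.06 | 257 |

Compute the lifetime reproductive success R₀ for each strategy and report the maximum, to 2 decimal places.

145.97

Strategy A: R₀ = 0.58×0 + 0.24×287 + 0.13×593 = 145.9700
Strategy B: R₀ = 0.40×0 + 0.20×405 + 0.06×257 = 96.4200
Highest R₀: strategy A with 145.9700.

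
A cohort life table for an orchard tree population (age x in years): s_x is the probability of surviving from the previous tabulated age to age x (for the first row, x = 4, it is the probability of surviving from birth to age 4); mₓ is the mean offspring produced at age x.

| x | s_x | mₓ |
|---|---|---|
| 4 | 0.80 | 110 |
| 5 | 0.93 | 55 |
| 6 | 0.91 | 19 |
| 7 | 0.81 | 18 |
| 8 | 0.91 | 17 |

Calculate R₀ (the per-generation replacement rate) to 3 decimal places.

Survivorship from birth: l_x = s_4·s_5·…·s_x.
  l_4 = 0.80000
  l_5 = 0.74400
  l_6 = 0.67704
  l_7 = 0.54840
  l_8 = 0.49905
R₀ = Σ l_x mₓ:
  age 4: 0.80000 × 110 = 88.0000
  age 5: 0.74400 × 55 = 40.9200
  age 6: 0.67704 × 19 = 12.8638
  age 7: 0.54840 × 18 = 9.8712
  age 8: 0.49905 × 17 = 8.4839
R₀ = 88.0000 + 40.9200 + 12.8638 + 9.8712 + 8.4839 = 160.1388

160.139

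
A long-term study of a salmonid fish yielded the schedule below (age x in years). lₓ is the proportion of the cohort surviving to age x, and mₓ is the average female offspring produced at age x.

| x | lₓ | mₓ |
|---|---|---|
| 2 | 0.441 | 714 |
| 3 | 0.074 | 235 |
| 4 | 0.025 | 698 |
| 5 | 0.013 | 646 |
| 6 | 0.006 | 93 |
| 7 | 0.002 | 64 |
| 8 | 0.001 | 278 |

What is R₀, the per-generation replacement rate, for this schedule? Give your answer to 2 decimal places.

359.08

R₀ = Σ lₓ mₓ:
  age 2: 0.441 × 714 = 314.8740
  age 3: 0.074 × 235 = 17.3900
  age 4: 0.025 × 698 = 17.4500
  age 5: 0.013 × 646 = 8.3980
  age 6: 0.006 × 93 = 0.5580
  age 7: 0.002 × 64 = 0.1280
  age 8: 0.001 × 278 = 0.2780
R₀ = 314.8740 + 17.3900 + 17.4500 + 8.3980 + 0.5580 + 0.1280 + 0.2780 = 359.0760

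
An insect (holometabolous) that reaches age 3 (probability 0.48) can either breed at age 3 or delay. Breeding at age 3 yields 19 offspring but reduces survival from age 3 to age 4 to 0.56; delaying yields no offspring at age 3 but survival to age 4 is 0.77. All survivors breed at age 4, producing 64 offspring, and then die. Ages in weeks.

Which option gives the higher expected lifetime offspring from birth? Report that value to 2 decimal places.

26.32

breed at age 3: R₀ = 0.48 × (19 + 0.56 × 64) = 0.48 × 54.8400 = 26.3232
delay to age 4: R₀ = 0.48 × (0.77 × 64) = 0.48 × 49.2800 = 23.6544
Higher: breed at age 3 (26.3232).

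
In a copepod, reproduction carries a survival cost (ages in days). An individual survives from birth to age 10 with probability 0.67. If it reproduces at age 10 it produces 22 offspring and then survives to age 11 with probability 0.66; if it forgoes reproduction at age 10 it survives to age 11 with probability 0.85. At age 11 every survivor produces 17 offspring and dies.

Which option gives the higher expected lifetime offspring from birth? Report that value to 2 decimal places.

breed at age 10: R₀ = 0.67 × (22 + 0.66 × 17) = 0.67 × 33.2200 = 22.2574
delay to age 11: R₀ = 0.67 × (0.85 × 17) = 0.67 × 14.4500 = 9.6815
Higher: breed at age 10 (22.2574).

22.26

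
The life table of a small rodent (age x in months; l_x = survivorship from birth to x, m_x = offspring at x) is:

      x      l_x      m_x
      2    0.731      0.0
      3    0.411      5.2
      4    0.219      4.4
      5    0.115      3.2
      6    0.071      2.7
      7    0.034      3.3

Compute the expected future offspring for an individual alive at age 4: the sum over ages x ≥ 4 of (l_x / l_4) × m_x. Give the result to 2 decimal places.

7.47

l_4 = 0.219. Conditional survival from age 4 to x is l_x / l_4.
  x=4: (0.219/0.219) × 4.4 = 4.4000
  x=5: (0.115/0.219) × 3.2 = 1.6804
  x=6: (0.071/0.219) × 2.7 = 0.8753
  x=7: (0.034/0.219) × 3.3 = 0.5123
Sum = 4.4000 + 1.6804 + 0.8753 + 0.5123 = 7.4680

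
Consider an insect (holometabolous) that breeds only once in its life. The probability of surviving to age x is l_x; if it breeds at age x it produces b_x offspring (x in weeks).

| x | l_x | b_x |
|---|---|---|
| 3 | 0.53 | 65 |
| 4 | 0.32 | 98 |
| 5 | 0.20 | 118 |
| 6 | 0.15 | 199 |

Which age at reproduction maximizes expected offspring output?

Expected offspring if breeding at age x = l_x × b_x:
  age 3: 0.53 × 65 = 34.450
  age 4: 0.32 × 98 = 31.360
  age 5: 0.20 × 118 = 23.600
  age 6: 0.15 × 199 = 29.850
Maximum at age 3 (34.450).

3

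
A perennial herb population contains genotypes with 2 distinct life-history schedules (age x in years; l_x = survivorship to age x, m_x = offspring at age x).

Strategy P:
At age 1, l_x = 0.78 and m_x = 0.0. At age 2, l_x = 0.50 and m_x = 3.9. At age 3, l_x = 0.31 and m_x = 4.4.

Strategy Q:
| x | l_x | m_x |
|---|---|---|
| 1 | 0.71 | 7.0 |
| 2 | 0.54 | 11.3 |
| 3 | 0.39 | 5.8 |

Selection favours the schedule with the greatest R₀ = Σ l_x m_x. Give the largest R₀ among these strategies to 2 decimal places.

13.33

Strategy P: R₀ = 0.78×0.0 + 0.50×3.9 + 0.31×4.4 = 3.3140
Strategy Q: R₀ = 0.71×7.0 + 0.54×11.3 + 0.39×5.8 = 13.3340
Highest R₀: strategy Q with 13.3340.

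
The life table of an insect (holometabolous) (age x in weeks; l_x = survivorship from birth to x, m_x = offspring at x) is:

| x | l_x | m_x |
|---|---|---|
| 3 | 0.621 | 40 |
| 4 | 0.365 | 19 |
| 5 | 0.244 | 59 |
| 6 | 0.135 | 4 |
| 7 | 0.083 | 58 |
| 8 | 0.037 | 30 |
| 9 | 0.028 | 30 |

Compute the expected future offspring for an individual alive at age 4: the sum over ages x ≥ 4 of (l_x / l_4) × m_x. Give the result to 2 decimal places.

78.45

l_4 = 0.365. Conditional survival from age 4 to x is l_x / l_4.
  x=4: (0.365/0.365) × 19 = 19.0000
  x=5: (0.244/0.365) × 59 = 39.4411
  x=6: (0.135/0.365) × 4 = 1.4795
  x=7: (0.083/0.365) × 58 = 13.1890
  x=8: (0.037/0.365) × 30 = 3.0411
  x=9: (0.028/0.365) × 30 = 2.3014
Sum = 19.0000 + 39.4411 + 1.4795 + 13.1890 + 3.0411 + 2.3014 = 78.4521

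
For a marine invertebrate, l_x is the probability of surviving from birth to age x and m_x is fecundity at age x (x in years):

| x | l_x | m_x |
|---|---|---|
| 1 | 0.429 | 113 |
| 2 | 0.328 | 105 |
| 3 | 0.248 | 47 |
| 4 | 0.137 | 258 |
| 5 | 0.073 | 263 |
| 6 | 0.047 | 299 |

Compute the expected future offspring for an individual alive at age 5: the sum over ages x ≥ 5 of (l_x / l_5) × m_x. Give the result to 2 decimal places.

455.51

l_5 = 0.073. Conditional survival from age 5 to x is l_x / l_5.
  x=5: (0.073/0.073) × 263 = 263.0000
  x=6: (0.047/0.073) × 299 = 192.5068
Sum = 263.0000 + 192.5068 = 455.5068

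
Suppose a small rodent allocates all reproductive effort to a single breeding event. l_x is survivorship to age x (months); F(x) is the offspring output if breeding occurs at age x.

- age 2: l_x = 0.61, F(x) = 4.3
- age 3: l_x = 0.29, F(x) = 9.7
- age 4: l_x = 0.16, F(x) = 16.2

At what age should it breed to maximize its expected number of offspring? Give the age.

Expected offspring if breeding at age x = l_x × F(x):
  age 2: 0.61 × 4.3 = 2.623
  age 3: 0.29 × 9.7 = 2.813
  age 4: 0.16 × 16.2 = 2.592
Maximum at age 3 (2.813).

3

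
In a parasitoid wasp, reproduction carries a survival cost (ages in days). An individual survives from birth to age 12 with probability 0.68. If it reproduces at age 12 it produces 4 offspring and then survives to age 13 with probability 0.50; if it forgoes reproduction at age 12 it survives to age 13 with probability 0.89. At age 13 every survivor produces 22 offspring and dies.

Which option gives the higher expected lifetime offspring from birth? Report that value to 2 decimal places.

13.31

breed at age 12: R₀ = 0.68 × (4 + 0.50 × 22) = 0.68 × 15.0000 = 10.2000
delay to age 13: R₀ = 0.68 × (0.89 × 22) = 0.68 × 19.5800 = 13.3144
Higher: delay to age 13 (13.3144).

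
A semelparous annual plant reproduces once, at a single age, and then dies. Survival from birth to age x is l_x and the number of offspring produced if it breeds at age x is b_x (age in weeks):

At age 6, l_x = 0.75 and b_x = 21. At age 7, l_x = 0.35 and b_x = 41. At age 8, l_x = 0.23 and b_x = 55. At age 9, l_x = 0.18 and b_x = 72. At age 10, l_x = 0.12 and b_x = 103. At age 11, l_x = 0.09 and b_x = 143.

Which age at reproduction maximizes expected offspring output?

Expected offspring if breeding at age x = l_x × b_x:
  age 6: 0.75 × 21 = 15.750
  age 7: 0.35 × 41 = 14.350
  age 8: 0.23 × 55 = 12.650
  age 9: 0.18 × 72 = 12.960
  age 10: 0.12 × 103 = 12.360
  age 11: 0.09 × 143 = 12.870
Maximum at age 6 (15.750).

6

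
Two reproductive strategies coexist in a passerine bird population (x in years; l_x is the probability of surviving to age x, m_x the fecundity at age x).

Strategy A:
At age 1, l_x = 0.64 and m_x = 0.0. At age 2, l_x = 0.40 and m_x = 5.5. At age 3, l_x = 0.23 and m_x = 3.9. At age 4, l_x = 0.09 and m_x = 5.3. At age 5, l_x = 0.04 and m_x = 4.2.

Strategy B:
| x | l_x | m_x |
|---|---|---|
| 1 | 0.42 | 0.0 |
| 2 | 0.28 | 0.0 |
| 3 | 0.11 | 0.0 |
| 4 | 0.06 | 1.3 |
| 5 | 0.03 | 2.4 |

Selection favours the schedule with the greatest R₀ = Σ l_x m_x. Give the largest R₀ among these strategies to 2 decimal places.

3.74

Strategy A: R₀ = 0.64×0.0 + 0.40×5.5 + 0.23×3.9 + 0.09×5.3 + 0.04×4.2 = 3.7420
Strategy B: R₀ = 0.42×0.0 + 0.28×0.0 + 0.11×0.0 + 0.06×1.3 + 0.03×2.4 = 0.1500
Highest R₀: strategy A with 3.7420.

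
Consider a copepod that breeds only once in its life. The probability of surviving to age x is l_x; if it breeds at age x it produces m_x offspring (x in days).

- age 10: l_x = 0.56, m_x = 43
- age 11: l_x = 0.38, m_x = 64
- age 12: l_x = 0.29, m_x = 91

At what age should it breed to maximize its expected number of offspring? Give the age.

Expected offspring if breeding at age x = l_x × m_x:
  age 10: 0.56 × 43 = 24.080
  age 11: 0.38 × 64 = 24.320
  age 12: 0.29 × 91 = 26.390
Maximum at age 12 (26.390).

12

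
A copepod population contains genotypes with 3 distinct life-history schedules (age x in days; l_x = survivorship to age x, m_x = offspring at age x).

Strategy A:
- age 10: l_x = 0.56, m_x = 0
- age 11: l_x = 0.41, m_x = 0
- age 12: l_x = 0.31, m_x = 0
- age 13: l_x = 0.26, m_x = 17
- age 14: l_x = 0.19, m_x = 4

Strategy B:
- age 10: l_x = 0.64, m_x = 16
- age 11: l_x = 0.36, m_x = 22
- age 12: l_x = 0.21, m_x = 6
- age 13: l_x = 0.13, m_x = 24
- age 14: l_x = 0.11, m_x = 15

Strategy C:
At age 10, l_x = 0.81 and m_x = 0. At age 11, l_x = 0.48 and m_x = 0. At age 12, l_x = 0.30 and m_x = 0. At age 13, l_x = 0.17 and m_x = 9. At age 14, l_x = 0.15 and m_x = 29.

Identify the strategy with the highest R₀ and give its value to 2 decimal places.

Strategy A: R₀ = 0.56×0 + 0.41×0 + 0.31×0 + 0.26×17 + 0.19×4 = 5.1800
Strategy B: R₀ = 0.64×16 + 0.36×22 + 0.21×6 + 0.13×24 + 0.11×15 = 24.1900
Strategy C: R₀ = 0.81×0 + 0.48×0 + 0.30×0 + 0.17×9 + 0.15×29 = 5.8800
Highest R₀: strategy B with 24.1900.

24.19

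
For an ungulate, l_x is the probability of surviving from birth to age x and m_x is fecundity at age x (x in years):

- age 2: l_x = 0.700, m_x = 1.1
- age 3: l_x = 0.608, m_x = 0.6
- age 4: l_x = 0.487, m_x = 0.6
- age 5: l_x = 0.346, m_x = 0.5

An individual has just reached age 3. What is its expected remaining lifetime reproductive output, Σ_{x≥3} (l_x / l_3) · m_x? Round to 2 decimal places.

l_3 = 0.608. Conditional survival from age 3 to x is l_x / l_3.
  x=3: (0.608/0.608) × 0.6 = 0.6000
  x=4: (0.487/0.608) × 0.6 = 0.4806
  x=5: (0.346/0.608) × 0.5 = 0.2845
Sum = 0.6000 + 0.4806 + 0.2845 = 1.3651

1.37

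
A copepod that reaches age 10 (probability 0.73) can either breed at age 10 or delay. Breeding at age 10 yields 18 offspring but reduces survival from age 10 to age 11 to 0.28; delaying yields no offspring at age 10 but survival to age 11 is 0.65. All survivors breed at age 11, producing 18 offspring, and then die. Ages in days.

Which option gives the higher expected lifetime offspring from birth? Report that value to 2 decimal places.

breed at age 10: R₀ = 0.73 × (18 + 0.28 × 18) = 0.73 × 23.0400 = 16.8192
delay to age 11: R₀ = 0.73 × (0.65 × 18) = 0.73 × 11.7000 = 8.5410
Higher: breed at age 10 (16.8192).

16.82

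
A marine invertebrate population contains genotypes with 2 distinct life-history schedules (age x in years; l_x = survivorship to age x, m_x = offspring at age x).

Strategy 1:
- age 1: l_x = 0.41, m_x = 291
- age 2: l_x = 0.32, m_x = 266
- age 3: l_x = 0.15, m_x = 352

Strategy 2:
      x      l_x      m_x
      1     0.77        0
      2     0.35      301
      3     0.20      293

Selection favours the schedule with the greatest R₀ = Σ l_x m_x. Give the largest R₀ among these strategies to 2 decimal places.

Strategy 1: R₀ = 0.41×291 + 0.32×266 + 0.15×352 = 257.2300
Strategy 2: R₀ = 0.77×0 + 0.35×301 + 0.20×293 = 163.9500
Highest R₀: strategy 1 with 257.2300.

257.23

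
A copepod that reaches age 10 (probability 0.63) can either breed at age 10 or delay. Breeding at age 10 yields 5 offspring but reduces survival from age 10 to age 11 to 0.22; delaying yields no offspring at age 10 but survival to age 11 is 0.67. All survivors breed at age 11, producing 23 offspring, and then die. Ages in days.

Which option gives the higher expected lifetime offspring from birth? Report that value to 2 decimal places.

breed at age 10: R₀ = 0.63 × (5 + 0.22 × 23) = 0.63 × 10.0600 = 6.3378
delay to age 11: R₀ = 0.63 × (0.67 × 23) = 0.63 × 15.4100 = 9.7083
Higher: delay to age 11 (9.7083).

9.71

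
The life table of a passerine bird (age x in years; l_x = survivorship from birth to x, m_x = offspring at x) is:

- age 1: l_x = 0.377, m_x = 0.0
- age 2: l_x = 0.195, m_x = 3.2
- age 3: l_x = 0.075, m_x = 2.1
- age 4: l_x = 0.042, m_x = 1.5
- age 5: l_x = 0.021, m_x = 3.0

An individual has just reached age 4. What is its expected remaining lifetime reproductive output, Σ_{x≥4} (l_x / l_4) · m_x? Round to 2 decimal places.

l_4 = 0.042. Conditional survival from age 4 to x is l_x / l_4.
  x=4: (0.042/0.042) × 1.5 = 1.5000
  x=5: (0.021/0.042) × 3.0 = 1.5000
Sum = 1.5000 + 1.5000 = 3.0000

3.00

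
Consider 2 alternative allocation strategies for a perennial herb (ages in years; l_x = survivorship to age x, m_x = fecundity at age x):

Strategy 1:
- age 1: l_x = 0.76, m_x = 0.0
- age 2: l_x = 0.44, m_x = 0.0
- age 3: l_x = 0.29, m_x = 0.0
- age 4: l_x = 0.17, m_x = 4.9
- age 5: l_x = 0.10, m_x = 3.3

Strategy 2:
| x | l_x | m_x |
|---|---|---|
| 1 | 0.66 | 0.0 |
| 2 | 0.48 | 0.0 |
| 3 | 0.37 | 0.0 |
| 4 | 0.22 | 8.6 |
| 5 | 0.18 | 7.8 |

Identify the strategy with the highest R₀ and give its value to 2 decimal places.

3.30

Strategy 1: R₀ = 0.76×0.0 + 0.44×0.0 + 0.29×0.0 + 0.17×4.9 + 0.10×3.3 = 1.1630
Strategy 2: R₀ = 0.66×0.0 + 0.48×0.0 + 0.37×0.0 + 0.22×8.6 + 0.18×7.8 = 3.2960
Highest R₀: strategy 2 with 3.2960.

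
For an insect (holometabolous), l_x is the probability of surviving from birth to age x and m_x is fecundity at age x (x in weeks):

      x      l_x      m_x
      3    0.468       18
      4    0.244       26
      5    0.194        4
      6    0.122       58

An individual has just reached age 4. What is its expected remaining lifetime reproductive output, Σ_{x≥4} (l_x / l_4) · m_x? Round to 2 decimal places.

l_4 = 0.244. Conditional survival from age 4 to x is l_x / l_4.
  x=4: (0.244/0.244) × 26 = 26.0000
  x=5: (0.194/0.244) × 4 = 3.1803
  x=6: (0.122/0.244) × 58 = 29.0000
Sum = 26.0000 + 3.1803 + 29.0000 = 58.1803

58.18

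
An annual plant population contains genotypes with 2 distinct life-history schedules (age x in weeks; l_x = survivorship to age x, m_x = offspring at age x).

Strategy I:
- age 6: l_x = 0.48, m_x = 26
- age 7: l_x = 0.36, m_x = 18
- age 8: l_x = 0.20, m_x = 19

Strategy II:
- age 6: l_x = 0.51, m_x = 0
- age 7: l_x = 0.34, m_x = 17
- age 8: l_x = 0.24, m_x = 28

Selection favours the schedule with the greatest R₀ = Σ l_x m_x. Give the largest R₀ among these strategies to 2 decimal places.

Strategy I: R₀ = 0.48×26 + 0.36×18 + 0.20×19 = 22.7600
Strategy II: R₀ = 0.51×0 + 0.34×17 + 0.24×28 = 12.5000
Highest R₀: strategy I with 22.7600.

22.76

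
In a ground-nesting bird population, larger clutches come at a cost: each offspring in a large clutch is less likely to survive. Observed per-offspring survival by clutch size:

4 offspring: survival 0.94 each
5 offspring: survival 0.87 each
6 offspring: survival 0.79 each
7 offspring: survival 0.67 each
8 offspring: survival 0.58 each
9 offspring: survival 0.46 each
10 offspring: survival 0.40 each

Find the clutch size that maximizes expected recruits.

Expected recruits = c × s(c):
  c=4: 4 × 0.94 = 3.760
  c=5: 5 × 0.87 = 4.350
  c=6: 6 × 0.79 = 4.740
  c=7: 7 × 0.67 = 4.690
  c=8: 8 × 0.58 = 4.640
  c=9: 9 × 0.46 = 4.140
  c=10: 10 × 0.40 = 4.000
Maximum at c = 6 (4.740 recruits).

6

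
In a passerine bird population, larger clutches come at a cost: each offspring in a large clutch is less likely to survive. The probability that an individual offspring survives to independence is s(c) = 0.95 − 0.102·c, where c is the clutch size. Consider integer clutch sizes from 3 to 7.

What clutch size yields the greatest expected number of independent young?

5

Expected independent young = c × s(c):
  c=3: 3 × 0.644 = 1.932
  c=4: 4 × 0.542 = 2.168
  c=5: 5 × 0.440 = 2.200
  c=6: 6 × 0.338 = 2.028
  c=7: 7 × 0.236 = 1.652
Maximum at c = 5 (2.200 independent young).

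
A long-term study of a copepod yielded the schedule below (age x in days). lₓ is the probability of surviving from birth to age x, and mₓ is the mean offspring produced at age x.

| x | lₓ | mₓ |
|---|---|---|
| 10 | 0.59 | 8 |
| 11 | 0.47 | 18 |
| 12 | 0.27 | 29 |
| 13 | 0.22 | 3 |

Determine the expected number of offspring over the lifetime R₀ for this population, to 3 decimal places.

R₀ = Σ lₓ mₓ:
  age 10: 0.59 × 8 = 4.7200
  age 11: 0.47 × 18 = 8.4600
  age 12: 0.27 × 29 = 7.8300
  age 13: 0.22 × 3 = 0.6600
R₀ = 4.7200 + 8.4600 + 7.8300 + 0.6600 = 21.6700

21.670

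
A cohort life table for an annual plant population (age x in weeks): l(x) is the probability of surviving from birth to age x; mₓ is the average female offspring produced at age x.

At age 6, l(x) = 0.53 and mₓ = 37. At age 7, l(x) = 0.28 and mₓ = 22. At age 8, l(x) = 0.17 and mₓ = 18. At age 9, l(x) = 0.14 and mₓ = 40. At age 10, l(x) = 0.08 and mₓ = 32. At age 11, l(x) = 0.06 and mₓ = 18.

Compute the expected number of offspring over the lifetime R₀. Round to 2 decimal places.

R₀ = Σ l(x) mₓ:
  age 6: 0.53 × 37 = 19.6100
  age 7: 0.28 × 22 = 6.1600
  age 8: 0.17 × 18 = 3.0600
  age 9: 0.14 × 40 = 5.6000
  age 10: 0.08 × 32 = 2.5600
  age 11: 0.06 × 18 = 1.0800
R₀ = 19.6100 + 6.1600 + 3.0600 + 5.6000 + 2.5600 + 1.0800 = 38.0700

38.07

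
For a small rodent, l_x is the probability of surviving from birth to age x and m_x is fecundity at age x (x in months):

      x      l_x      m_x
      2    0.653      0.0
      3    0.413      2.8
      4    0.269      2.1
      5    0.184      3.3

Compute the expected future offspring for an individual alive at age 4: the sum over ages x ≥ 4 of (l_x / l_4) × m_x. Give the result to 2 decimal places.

l_4 = 0.269. Conditional survival from age 4 to x is l_x / l_4.
  x=4: (0.269/0.269) × 2.1 = 2.1000
  x=5: (0.184/0.269) × 3.3 = 2.2572
Sum = 2.1000 + 2.2572 = 4.3572

4.36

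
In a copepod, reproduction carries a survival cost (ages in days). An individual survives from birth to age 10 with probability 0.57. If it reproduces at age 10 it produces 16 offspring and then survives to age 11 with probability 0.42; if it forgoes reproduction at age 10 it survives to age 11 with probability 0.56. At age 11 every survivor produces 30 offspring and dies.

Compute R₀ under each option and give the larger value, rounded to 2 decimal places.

16.30

breed at age 10: R₀ = 0.57 × (16 + 0.42 × 30) = 0.57 × 28.6000 = 16.3020
delay to age 11: R₀ = 0.57 × (0.56 × 30) = 0.57 × 16.8000 = 9.5760
Higher: breed at age 10 (16.3020).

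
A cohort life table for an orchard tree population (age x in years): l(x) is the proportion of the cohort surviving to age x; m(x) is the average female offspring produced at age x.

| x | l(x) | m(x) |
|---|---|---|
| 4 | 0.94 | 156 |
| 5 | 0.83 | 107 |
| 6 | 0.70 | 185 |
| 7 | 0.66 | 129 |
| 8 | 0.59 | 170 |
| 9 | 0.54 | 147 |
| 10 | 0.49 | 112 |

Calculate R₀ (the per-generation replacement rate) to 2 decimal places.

R₀ = Σ l(x) m(x):
  age 4: 0.94 × 156 = 146.6400
  age 5: 0.83 × 107 = 88.8100
  age 6: 0.70 × 185 = 129.5000
  age 7: 0.66 × 129 = 85.1400
  age 8: 0.59 × 170 = 100.3000
  age 9: 0.54 × 147 = 79.3800
  age 10: 0.49 × 112 = 54.8800
R₀ = 146.6400 + 88.8100 + 129.5000 + 85.1400 + 100.3000 + 79.3800 + 54.8800 = 684.6500

684.65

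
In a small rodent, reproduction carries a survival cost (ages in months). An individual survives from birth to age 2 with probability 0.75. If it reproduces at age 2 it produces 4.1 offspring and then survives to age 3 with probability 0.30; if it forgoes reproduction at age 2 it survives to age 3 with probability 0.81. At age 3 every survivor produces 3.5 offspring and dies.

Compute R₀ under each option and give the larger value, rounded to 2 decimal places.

breed at age 2: R₀ = 0.75 × (4.1 + 0.30 × 3.5) = 0.75 × 5.1500 = 3.8625
delay to age 3: R₀ = 0.75 × (0.81 × 3.5) = 0.75 × 2.8350 = 2.1262
Higher: breed at age 2 (3.8625).

3.86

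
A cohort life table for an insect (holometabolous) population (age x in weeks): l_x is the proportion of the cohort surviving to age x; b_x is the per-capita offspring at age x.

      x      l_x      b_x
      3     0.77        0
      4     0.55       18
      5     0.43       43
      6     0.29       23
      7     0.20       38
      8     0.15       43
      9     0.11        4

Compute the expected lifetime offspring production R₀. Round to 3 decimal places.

R₀ = Σ l_x b_x:
  age 3: 0.77 × 0 = 0.0000
  age 4: 0.55 × 18 = 9.9000
  age 5: 0.43 × 43 = 18.4900
  age 6: 0.29 × 23 = 6.6700
  age 7: 0.20 × 38 = 7.6000
  age 8: 0.15 × 43 = 6.4500
  age 9: 0.11 × 4 = 0.4400
R₀ = 0.0000 + 9.9000 + 18.4900 + 6.6700 + 7.6000 + 6.4500 + 0.4400 = 49.5500

49.550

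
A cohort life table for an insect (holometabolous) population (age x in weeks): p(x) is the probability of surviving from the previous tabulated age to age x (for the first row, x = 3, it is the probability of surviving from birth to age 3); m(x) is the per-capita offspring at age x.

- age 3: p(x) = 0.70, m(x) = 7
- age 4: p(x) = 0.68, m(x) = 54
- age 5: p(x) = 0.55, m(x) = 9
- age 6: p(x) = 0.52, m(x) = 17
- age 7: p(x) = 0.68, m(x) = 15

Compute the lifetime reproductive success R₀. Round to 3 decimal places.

Survivorship from birth: l_x = p_3·p_4·…·p_x.
  l_3 = 0.70000
  l_4 = 0.47600
  l_5 = 0.26180
  l_6 = 0.13614
  l_7 = 0.09257
R₀ = Σ l_x m(x):
  age 3: 0.70000 × 7 = 4.9000
  age 4: 0.47600 × 54 = 25.7040
  age 5: 0.26180 × 9 = 2.3562
  age 6: 0.13614 × 17 = 2.3144
  age 7: 0.09257 × 15 = 1.3885
R₀ = 4.9000 + 25.7040 + 2.3562 + 2.3144 + 1.3885 = 36.6631

36.663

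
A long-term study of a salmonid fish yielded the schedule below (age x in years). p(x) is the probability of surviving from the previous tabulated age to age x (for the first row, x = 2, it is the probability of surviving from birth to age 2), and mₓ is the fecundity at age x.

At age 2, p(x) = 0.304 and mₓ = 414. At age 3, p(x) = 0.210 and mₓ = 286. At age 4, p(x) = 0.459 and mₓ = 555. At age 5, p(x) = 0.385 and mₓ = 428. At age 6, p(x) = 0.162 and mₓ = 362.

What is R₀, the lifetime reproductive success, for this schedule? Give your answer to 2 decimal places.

165.87

Survivorship from birth: l_x = p_2·p_3·…·p_x.
  l_2 = 0.30400
  l_3 = 0.06384
  l_4 = 0.02930
  l_5 = 0.01128
  l_6 = 0.00183
R₀ = Σ l_x mₓ:
  age 2: 0.30400 × 414 = 125.8560
  age 3: 0.06384 × 286 = 18.2582
  age 4: 0.02930 × 555 = 16.2615
  age 5: 0.01128 × 428 = 4.8278
  age 6: 0.00183 × 362 = 0.6625
R₀ = 125.8560 + 18.2582 + 16.2615 + 4.8278 + 0.6625 = 165.8660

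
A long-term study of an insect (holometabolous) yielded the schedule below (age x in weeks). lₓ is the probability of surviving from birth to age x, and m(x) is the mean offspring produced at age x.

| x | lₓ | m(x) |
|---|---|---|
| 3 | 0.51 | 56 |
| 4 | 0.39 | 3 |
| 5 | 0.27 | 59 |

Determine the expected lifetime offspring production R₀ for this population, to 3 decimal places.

45.660

R₀ = Σ lₓ m(x):
  age 3: 0.51 × 56 = 28.5600
  age 4: 0.39 × 3 = 1.1700
  age 5: 0.27 × 59 = 15.9300
R₀ = 28.5600 + 1.1700 + 15.9300 = 45.6600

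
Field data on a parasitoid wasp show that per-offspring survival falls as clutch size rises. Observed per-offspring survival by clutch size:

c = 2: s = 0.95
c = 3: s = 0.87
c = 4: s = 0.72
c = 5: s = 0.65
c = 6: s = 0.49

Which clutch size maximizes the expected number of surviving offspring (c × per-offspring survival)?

Expected surviving offspring = c × s(c):
  c=2: 2 × 0.95 = 1.900
  c=3: 3 × 0.87 = 2.610
  c=4: 4 × 0.72 = 2.880
  c=5: 5 × 0.65 = 3.250
  c=6: 6 × 0.49 = 2.940
Maximum at c = 5 (3.250 surviving offspring).

5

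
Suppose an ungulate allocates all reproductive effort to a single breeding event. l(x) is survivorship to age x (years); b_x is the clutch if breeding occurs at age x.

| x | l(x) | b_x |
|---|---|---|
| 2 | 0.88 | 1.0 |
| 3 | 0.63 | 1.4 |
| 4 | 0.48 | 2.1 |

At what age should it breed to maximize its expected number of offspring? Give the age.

4

Expected offspring if breeding at age x = l(x) × b_x:
  age 2: 0.88 × 1.0 = 0.880
  age 3: 0.63 × 1.4 = 0.882
  age 4: 0.48 × 2.1 = 1.008
Maximum at age 4 (1.008).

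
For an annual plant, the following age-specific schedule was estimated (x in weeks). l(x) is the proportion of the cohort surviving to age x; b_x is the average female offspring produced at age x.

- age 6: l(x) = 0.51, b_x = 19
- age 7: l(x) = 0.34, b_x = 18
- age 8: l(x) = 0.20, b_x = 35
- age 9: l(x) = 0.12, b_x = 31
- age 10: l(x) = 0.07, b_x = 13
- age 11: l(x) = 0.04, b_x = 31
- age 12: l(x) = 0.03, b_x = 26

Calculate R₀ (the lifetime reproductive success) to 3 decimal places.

R₀ = Σ l(x) b_x:
  age 6: 0.51 × 19 = 9.6900
  age 7: 0.34 × 18 = 6.1200
  age 8: 0.20 × 35 = 7.0000
  age 9: 0.12 × 31 = 3.7200
  age 10: 0.07 × 13 = 0.9100
  age 11: 0.04 × 31 = 1.2400
  age 12: 0.03 × 26 = 0.7800
R₀ = 9.6900 + 6.1200 + 7.0000 + 3.7200 + 0.9100 + 1.2400 + 0.7800 = 29.4600

29.460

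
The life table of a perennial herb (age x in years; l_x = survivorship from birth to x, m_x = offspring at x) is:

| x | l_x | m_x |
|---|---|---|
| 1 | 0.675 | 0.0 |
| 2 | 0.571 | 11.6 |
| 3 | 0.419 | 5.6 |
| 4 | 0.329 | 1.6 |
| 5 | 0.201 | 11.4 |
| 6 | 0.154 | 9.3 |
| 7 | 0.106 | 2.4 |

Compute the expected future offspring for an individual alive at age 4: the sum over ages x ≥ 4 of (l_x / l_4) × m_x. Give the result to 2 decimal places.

l_4 = 0.329. Conditional survival from age 4 to x is l_x / l_4.
  x=4: (0.329/0.329) × 1.6 = 1.6000
  x=5: (0.201/0.329) × 11.4 = 6.9647
  x=6: (0.154/0.329) × 9.3 = 4.3532
  x=7: (0.106/0.329) × 2.4 = 0.7733
Sum = 1.6000 + 6.9647 + 4.3532 + 0.7733 = 13.6912

13.69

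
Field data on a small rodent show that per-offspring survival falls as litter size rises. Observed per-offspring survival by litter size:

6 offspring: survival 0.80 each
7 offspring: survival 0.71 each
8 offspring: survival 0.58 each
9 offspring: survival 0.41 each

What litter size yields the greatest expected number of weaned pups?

Expected weaned pups = c × s(c):
  c=6: 6 × 0.80 = 4.800
  c=7: 7 × 0.71 = 4.970
  c=8: 8 × 0.58 = 4.640
  c=9: 9 × 0.41 = 3.690
Maximum at c = 7 (4.970 weaned pups).

7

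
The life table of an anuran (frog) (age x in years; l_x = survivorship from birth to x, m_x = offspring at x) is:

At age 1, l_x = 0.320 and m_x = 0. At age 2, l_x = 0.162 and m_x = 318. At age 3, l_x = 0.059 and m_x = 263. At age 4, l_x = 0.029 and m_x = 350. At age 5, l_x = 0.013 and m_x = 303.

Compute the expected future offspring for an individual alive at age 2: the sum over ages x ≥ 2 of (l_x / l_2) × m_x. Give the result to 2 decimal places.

500.75

l_2 = 0.162. Conditional survival from age 2 to x is l_x / l_2.
  x=2: (0.162/0.162) × 318 = 318.0000
  x=3: (0.059/0.162) × 263 = 95.7840
  x=4: (0.029/0.162) × 350 = 62.6543
  x=5: (0.013/0.162) × 303 = 24.3148
Sum = 318.0000 + 95.7840 + 62.6543 + 24.3148 = 500.7531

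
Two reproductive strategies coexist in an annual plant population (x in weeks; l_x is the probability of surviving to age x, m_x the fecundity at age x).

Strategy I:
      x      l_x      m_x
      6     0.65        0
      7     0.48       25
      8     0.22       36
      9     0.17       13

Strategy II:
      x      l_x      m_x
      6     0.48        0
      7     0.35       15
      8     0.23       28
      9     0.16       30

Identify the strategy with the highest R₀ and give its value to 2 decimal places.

Strategy I: R₀ = 0.65×0 + 0.48×25 + 0.22×36 + 0.17×13 = 22.1300
Strategy II: R₀ = 0.48×0 + 0.35×15 + 0.23×28 + 0.16×30 = 16.4900
Highest R₀: strategy I with 22.1300.

22.13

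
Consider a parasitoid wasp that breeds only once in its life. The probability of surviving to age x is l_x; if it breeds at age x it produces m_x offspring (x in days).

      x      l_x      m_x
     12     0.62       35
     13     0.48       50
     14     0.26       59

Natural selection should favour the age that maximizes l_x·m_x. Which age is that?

Expected offspring if breeding at age x = l_x × m_x:
  age 12: 0.62 × 35 = 21.700
  age 13: 0.48 × 50 = 24.000
  age 14: 0.26 × 59 = 15.340
Maximum at age 13 (24.000).

13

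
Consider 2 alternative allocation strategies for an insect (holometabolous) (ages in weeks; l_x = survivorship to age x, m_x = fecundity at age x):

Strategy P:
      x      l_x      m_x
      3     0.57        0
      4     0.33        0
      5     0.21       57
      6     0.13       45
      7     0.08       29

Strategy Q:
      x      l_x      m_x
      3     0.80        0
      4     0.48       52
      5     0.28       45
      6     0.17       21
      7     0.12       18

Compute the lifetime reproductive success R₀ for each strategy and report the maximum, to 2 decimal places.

43.29

Strategy P: R₀ = 0.57×0 + 0.33×0 + 0.21×57 + 0.13×45 + 0.08×29 = 20.1400
Strategy Q: R₀ = 0.80×0 + 0.48×52 + 0.28×45 + 0.17×21 + 0.12×18 = 43.2900
Highest R₀: strategy Q with 43.2900.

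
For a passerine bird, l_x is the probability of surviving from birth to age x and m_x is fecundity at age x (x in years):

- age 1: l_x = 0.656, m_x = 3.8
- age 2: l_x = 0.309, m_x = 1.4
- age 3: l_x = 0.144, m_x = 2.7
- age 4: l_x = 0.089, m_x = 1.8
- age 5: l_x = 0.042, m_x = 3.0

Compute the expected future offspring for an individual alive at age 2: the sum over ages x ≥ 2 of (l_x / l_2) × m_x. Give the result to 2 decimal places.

l_2 = 0.309. Conditional survival from age 2 to x is l_x / l_2.
  x=2: (0.309/0.309) × 1.4 = 1.4000
  x=3: (0.144/0.309) × 2.7 = 1.2583
  x=4: (0.089/0.309) × 1.8 = 0.5184
  x=5: (0.042/0.309) × 3.0 = 0.4078
Sum = 1.4000 + 1.2583 + 0.5184 + 0.4078 = 3.5845

3.58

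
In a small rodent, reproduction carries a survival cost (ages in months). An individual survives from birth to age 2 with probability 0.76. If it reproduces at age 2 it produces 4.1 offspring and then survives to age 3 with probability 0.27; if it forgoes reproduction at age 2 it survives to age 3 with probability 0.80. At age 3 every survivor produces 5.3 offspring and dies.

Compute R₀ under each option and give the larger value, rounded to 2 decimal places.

4.20

breed at age 2: R₀ = 0.76 × (4.1 + 0.27 × 5.3) = 0.76 × 5.5310 = 4.2036
delay to age 3: R₀ = 0.76 × (0.80 × 5.3) = 0.76 × 4.2400 = 3.2224
Higher: breed at age 2 (4.2036).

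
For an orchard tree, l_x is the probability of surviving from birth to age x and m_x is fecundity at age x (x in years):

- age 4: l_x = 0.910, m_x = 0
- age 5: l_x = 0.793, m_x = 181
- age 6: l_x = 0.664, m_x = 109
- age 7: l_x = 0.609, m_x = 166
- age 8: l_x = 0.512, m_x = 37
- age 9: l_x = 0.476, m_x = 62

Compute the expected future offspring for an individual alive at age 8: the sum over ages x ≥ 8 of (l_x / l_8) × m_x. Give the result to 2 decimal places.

l_8 = 0.512. Conditional survival from age 8 to x is l_x / l_8.
  x=8: (0.512/0.512) × 37 = 37.0000
  x=9: (0.476/0.512) × 62 = 57.6406
Sum = 37.0000 + 57.6406 = 94.6406

94.64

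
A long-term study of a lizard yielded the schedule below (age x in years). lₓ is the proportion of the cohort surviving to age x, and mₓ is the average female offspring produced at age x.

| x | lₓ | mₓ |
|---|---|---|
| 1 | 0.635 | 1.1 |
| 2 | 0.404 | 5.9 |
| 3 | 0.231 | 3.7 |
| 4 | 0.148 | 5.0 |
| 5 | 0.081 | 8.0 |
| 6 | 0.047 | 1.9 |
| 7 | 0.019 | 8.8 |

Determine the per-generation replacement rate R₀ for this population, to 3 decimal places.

5.581

R₀ = Σ lₓ mₓ:
  age 1: 0.635 × 1.1 = 0.6985
  age 2: 0.404 × 5.9 = 2.3836
  age 3: 0.231 × 3.7 = 0.8547
  age 4: 0.148 × 5.0 = 0.7400
  age 5: 0.081 × 8.0 = 0.6480
  age 6: 0.047 × 1.9 = 0.0893
  age 7: 0.019 × 8.8 = 0.1672
R₀ = 0.6985 + 2.3836 + 0.8547 + 0.7400 + 0.6480 + 0.0893 + 0.1672 = 5.5813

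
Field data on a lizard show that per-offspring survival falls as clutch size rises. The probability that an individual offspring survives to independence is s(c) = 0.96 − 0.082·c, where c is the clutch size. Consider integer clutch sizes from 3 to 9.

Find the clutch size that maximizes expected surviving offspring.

Expected surviving offspring = c × s(c):
  c=3: 3 × 0.714 = 2.142
  c=4: 4 × 0.632 = 2.528
  c=5: 5 × 0.550 = 2.750
  c=6: 6 × 0.468 = 2.808
  c=7: 7 × 0.386 = 2.702
  c=8: 8 × 0.304 = 2.432
  c=9: 9 × 0.222 = 1.998
Maximum at c = 6 (2.808 surviving offspring).

6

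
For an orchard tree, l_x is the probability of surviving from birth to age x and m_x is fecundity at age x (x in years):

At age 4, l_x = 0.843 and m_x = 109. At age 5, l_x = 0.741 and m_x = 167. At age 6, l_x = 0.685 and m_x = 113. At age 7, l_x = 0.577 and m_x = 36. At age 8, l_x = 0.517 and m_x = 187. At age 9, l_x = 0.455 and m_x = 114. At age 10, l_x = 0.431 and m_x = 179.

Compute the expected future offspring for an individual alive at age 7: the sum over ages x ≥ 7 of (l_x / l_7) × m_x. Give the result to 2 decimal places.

l_7 = 0.577. Conditional survival from age 7 to x is l_x / l_7.
  x=7: (0.577/0.577) × 36 = 36.0000
  x=8: (0.517/0.577) × 187 = 167.5546
  x=9: (0.455/0.577) × 114 = 89.8960
  x=10: (0.431/0.577) × 179 = 133.7071
Sum = 36.0000 + 167.5546 + 89.8960 + 133.7071 = 427.1577

427.16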